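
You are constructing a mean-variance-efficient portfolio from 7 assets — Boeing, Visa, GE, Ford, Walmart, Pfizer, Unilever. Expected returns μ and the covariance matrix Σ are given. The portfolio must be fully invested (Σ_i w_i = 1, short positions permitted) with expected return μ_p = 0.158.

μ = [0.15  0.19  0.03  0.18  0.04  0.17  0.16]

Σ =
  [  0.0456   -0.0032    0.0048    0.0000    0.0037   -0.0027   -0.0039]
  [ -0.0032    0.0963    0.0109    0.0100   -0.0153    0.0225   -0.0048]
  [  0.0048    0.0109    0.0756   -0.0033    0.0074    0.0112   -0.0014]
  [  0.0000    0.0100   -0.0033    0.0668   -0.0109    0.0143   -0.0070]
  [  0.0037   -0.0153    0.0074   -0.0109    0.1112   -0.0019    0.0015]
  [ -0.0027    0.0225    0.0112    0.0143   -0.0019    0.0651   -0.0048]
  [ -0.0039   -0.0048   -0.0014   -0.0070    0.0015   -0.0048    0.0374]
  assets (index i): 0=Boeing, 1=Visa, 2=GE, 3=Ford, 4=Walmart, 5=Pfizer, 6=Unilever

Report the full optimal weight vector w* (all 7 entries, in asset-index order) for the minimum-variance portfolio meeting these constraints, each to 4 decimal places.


0.2338  0.1007  0.0052  0.1585  0.0529  0.1170  0.3319

u=Σ⁻¹μ = [3.9889  1.7703  -0.2643  2.6838  0.7102  2.0582  5.6493]
v=Σ⁻¹𝟙 = [24.4128  9.2487  9.1461  17.0746  10.2296  10.7302  34.9757]
a=μᵀu=2.692046  b=𝟙ᵀu=16.596412  c=𝟙ᵀv=115.817675  D=ac−b²=36.345648
λ₁=(c·0.158−b)/D = (115.817675·0.158−16.596412)/36.345648 = 0.046850
λ₂=(a−b·0.158)/D = (2.692046−16.596412·0.158)/36.345648 = 0.001921
w* = 0.046850·u + 0.001921·v:
  w_0 = 0.046850·3.9889 + 0.001921·24.4128 = 0.2338  (Boeing)
  w_1 = 0.046850·1.7703 + 0.001921·9.2487 = 0.1007  (Visa)
  w_2 = 0.046850·-0.2643 + 0.001921·9.1461 = 0.0052  (GE)
  w_3 = 0.046850·2.6838 + 0.001921·17.0746 = 0.1585  (Ford)
  w_4 = 0.046850·0.7102 + 0.001921·10.2296 = 0.0529  (Walmart)
  w_5 = 0.046850·2.0582 + 0.001921·10.7302 = 0.1170  (Pfizer)
  w_6 = 0.046850·5.6493 + 0.001921·34.9757 = 0.3319  (Unilever)
Σw_i=1.0000  μᵀw=0.1580
σ²=wᵀΣw=λ₁·μ_p+λ₂ = 0.046850·0.158 + 0.001921 = 0.009323 ≈ 0.0093


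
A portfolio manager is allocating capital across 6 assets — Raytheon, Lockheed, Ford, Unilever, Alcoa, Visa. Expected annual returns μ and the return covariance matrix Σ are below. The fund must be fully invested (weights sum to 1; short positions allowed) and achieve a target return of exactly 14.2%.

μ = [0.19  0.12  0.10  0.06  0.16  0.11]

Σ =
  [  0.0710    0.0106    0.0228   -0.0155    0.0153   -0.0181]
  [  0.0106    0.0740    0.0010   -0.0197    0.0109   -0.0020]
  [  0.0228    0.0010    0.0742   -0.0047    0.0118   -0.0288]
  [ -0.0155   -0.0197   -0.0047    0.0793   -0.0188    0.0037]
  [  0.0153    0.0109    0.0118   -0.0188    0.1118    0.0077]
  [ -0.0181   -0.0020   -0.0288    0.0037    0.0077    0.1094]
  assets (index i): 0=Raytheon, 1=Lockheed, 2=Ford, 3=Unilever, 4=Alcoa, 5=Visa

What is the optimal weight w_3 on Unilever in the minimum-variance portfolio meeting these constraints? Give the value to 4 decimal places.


p=Σ⁻¹μ = [2.7021  1.6266  1.0929  1.9136  0.9966  1.6351]
q=Σ⁻¹𝟙 = [13.7428  16.4058  14.9703  21.1092  6.4361  14.4885]
a=μᵀp=1.272014  b=𝟙ᵀp=9.966911  c=𝟙ᵀq=87.152622  D=ac−b²=11.520048
λ₁=(c·0.142−b)/D = (87.152622·0.142−9.966911)/11.520048 = 0.209093
λ₂=(a−b·0.142)/D = (1.272014−9.966911·0.142)/11.520048 = -0.012438
w* = 0.209093·p + -0.012438·q:
  w_0 = 0.209093·2.7021 + -0.012438·13.7428 = 0.3941  (Raytheon)
  w_1 = 0.209093·1.6266 + -0.012438·16.4058 = 0.1361  (Lockheed)
  w_2 = 0.209093·1.0929 + -0.012438·14.9703 = 0.0423  (Ford)
  w_3 = 0.209093·1.9136 + -0.012438·21.1092 = 0.1376  (Unilever)
  w_4 = 0.209093·0.9966 + -0.012438·6.4361 = 0.1283  (Alcoa)
  w_5 = 0.209093·1.6351 + -0.012438·14.4885 = 0.1617  (Visa)
Σw_i=1.0000  μᵀw=0.1420
σ²=wᵀΣw=λ₁·μ_p+λ₂ = 0.209093·0.142 + -0.012438 = 0.017253 ≈ 0.0173

0.1376


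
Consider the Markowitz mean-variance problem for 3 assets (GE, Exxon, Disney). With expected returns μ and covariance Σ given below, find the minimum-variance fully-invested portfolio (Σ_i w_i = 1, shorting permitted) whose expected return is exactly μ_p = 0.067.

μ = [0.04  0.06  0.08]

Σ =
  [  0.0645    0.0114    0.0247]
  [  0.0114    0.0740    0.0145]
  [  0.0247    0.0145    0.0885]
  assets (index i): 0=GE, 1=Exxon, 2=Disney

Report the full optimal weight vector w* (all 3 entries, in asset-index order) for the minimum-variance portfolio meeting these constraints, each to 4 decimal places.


x=Σ⁻¹μ = [0.2262  0.6315  0.7374]
y=Σ⁻¹𝟙 = [11.1706  10.5274  6.4569]
a=μᵀx=0.105925  b=𝟙ᵀx=1.595024  c=𝟙ᵀy=28.154931  D=ac−b²=0.438220
λ₁=(c·0.067−b)/D = (28.154931·0.067−1.595024)/0.438220 = 0.664864
λ₂=(a−b·0.067)/D = (0.105925−1.595024·0.067)/0.438220 = -0.002148
w* = 0.664864·x + -0.002148·y:
  w_0 = 0.664864·0.2262 + -0.002148·11.1706 = 0.1264  (GE)
  w_1 = 0.664864·0.6315 + -0.002148·10.5274 = 0.3972  (Exxon)
  w_2 = 0.664864·0.7374 + -0.002148·6.4569 = 0.4764  (Disney)
Σw_i=1.0000  μᵀw=0.0670
σ²=wᵀΣw=λ₁·μ_p+λ₂ = 0.664864·0.067 + -0.002148 = 0.042398 ≈ 0.0424

0.1264  0.3972  0.4764


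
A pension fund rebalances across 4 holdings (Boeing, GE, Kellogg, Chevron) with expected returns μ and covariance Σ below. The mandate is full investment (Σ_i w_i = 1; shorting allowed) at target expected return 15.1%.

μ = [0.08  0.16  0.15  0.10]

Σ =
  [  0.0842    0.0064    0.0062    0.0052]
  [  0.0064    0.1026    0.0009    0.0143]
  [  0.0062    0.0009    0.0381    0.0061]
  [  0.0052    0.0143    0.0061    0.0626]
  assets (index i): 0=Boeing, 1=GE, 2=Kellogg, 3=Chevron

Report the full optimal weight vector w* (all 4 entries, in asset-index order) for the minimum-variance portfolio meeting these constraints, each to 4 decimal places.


p=Σ⁻¹μ = [0.5205  1.3717  3.6786  0.8824]
q=Σ⁻¹𝟙 = [8.9349  7.4119  22.8058  11.3168]
a=μᵀp=0.901150  b=𝟙ᵀp=6.453246  c=𝟙ᵀq=50.469421  D=ac−b²=3.836151
λ₁=(c·0.151−b)/D = (50.469421·0.151−6.453246)/3.836151 = 0.304377
λ₂=(a−b·0.151)/D = (0.901150−6.453246·0.151)/3.836151 = -0.019105
w* = 0.304377·p + -0.019105·q:
  w_0 = 0.304377·0.5205 + -0.019105·8.9349 = -0.0123  (Boeing)
  w_1 = 0.304377·1.3717 + -0.019105·7.4119 = 0.2759  (GE)
  w_2 = 0.304377·3.6786 + -0.019105·22.8058 = 0.6840  (Kellogg)
  w_3 = 0.304377·0.8824 + -0.019105·11.3168 = 0.0524  (Chevron)
Σw_i=1.0000  μᵀw=0.1510
σ²=wᵀΣw=λ₁·μ_p+λ₂ = 0.304377·0.151 + -0.019105 = 0.026856 ≈ 0.0269

-0.0123  0.2759  0.6840  0.0524


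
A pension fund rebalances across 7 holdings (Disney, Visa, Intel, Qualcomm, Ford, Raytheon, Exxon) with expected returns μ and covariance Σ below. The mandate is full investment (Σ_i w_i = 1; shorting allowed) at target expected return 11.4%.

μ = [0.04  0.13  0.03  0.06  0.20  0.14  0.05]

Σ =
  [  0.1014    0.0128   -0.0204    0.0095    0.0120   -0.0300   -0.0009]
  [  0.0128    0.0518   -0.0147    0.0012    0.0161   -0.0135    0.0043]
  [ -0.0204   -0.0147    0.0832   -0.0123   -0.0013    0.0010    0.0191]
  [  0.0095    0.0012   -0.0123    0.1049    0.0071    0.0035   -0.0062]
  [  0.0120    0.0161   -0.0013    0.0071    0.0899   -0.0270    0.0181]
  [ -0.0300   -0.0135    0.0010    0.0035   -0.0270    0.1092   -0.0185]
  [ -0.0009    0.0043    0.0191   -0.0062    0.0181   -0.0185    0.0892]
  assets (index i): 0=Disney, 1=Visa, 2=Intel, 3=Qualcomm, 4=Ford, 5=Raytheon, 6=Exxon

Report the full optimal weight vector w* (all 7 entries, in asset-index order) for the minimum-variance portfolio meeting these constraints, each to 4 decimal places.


x=Σ⁻¹μ = [0.6694  2.4788  0.9599  0.3755  2.3315  2.3769  0.2882]
y=Σ⁻¹𝟙 = [14.6577  22.3478  18.7658  9.4701  8.5969  19.1471  9.1480]
a=μᵀx=1.213811  b=𝟙ᵀx=9.480079  c=𝟙ᵀy=102.133446  D=ac−b²=34.098776
λ₁=(c·0.114−b)/D = (102.133446·0.114−9.480079)/34.098776 = 0.063437
λ₂=(a−b·0.114)/D = (1.213811−9.480079·0.114)/34.098776 = 0.003903
w* = 0.063437·x + 0.003903·y:
  w_0 = 0.063437·0.6694 + 0.003903·14.6577 = 0.0997  (Disney)
  w_1 = 0.063437·2.4788 + 0.003903·22.3478 = 0.2445  (Visa)
  w_2 = 0.063437·0.9599 + 0.003903·18.7658 = 0.1341  (Intel)
  w_3 = 0.063437·0.3755 + 0.003903·9.4701 = 0.0608  (Qualcomm)
  w_4 = 0.063437·2.3315 + 0.003903·8.5969 = 0.1815  (Ford)
  w_5 = 0.063437·2.3769 + 0.003903·19.1471 = 0.2255  (Raytheon)
  w_6 = 0.063437·0.2882 + 0.003903·9.1480 = 0.0540  (Exxon)
Σw_i=1.0000  μᵀw=0.1140
σ²=wᵀΣw=λ₁·μ_p+λ₂ = 0.063437·0.114 + 0.003903 = 0.011135 ≈ 0.0111

0.0997  0.2445  0.1341  0.0608  0.1815  0.2255  0.0540


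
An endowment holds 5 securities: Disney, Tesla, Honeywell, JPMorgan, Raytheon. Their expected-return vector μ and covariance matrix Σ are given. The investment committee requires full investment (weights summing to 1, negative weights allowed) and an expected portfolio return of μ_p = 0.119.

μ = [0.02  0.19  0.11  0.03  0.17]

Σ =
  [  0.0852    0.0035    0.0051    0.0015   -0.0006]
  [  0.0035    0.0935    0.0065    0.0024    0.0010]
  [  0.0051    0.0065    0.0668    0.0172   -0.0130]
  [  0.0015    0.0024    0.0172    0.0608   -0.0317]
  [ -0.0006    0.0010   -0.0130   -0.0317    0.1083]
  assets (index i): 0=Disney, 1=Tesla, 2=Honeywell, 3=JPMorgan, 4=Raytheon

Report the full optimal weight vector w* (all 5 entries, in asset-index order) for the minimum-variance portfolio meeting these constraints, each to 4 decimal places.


u=Σ⁻¹μ = [0.0588  1.8708  1.5920  1.0349  2.0468]
v=Σ⁻¹𝟙 = [10.4538  8.8037  11.0574  21.4871  16.8269]
a=μᵀu=0.910745  b=𝟙ᵀu=6.603276  c=𝟙ᵀv=68.628864  D=ac−b²=18.900129
λ₁=(c·0.119−b)/D = (68.628864·0.119−6.603276)/18.900129 = 0.082727
λ₂=(a−b·0.119)/D = (0.910745−6.603276·0.119)/18.900129 = 0.006611
w* = 0.082727·u + 0.006611·v:
  w_0 = 0.082727·0.0588 + 0.006611·10.4538 = 0.0740  (Disney)
  w_1 = 0.082727·1.8708 + 0.006611·8.8037 = 0.2130  (Tesla)
  w_2 = 0.082727·1.5920 + 0.006611·11.0574 = 0.2048  (Honeywell)
  w_3 = 0.082727·1.0349 + 0.006611·21.4871 = 0.2277  (JPMorgan)
  w_4 = 0.082727·2.0468 + 0.006611·16.8269 = 0.2806  (Raytheon)
Σw_i=1.0000  μᵀw=0.1190
σ²=wᵀΣw=λ₁·μ_p+λ₂ = 0.082727·0.119 + 0.006611 = 0.016456 ≈ 0.0165

0.0740  0.2130  0.2048  0.2277  0.2806


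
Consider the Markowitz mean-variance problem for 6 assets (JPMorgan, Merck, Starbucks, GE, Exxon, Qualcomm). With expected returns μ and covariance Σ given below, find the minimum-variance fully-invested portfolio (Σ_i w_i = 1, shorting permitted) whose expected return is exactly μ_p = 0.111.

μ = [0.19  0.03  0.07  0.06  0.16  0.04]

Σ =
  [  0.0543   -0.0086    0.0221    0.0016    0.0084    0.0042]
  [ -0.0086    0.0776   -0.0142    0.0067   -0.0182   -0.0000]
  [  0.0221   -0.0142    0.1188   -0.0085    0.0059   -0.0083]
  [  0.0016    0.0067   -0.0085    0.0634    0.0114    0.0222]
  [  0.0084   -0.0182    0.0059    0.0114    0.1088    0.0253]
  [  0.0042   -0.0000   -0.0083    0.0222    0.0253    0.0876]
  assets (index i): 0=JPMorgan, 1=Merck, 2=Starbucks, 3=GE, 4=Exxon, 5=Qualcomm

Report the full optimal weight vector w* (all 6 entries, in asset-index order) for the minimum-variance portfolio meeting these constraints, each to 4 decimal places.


p=Σ⁻¹μ = [3.4416  1.0446  0.0305  0.5947  1.3745  -0.2532]
q=Σ⁻¹𝟙 = [15.6784  17.0145  8.3920  11.0666  7.7181  6.4253]
a=μᵀp=0.932846  b=𝟙ᵀp=6.232676  c=𝟙ᵀq=66.294923  D=ac−b²=22.996690
λ₁=(c·0.111−b)/D = (66.294923·0.111−6.232676)/22.996690 = 0.048966
λ₂=(a−b·0.111)/D = (0.932846−6.232676·0.111)/22.996690 = 0.010481
w* = 0.048966·p + 0.010481·q:
  w_0 = 0.048966·3.4416 + 0.010481·15.6784 = 0.3328  (JPMorgan)
  w_1 = 0.048966·1.0446 + 0.010481·17.0145 = 0.2295  (Merck)
  w_2 = 0.048966·0.0305 + 0.010481·8.3920 = 0.0894  (Starbucks)
  w_3 = 0.048966·0.5947 + 0.010481·11.0666 = 0.1451  (GE)
  w_4 = 0.048966·1.3745 + 0.010481·7.7181 = 0.1482  (Exxon)
  w_5 = 0.048966·-0.2532 + 0.010481·6.4253 = 0.0549  (Qualcomm)
Σw_i=1.0000  μᵀw=0.1110
σ²=wᵀΣw=λ₁·μ_p+λ₂ = 0.048966·0.111 + 0.010481 = 0.015916 ≈ 0.0159

0.3328  0.2295  0.0894  0.1451  0.1482  0.0549


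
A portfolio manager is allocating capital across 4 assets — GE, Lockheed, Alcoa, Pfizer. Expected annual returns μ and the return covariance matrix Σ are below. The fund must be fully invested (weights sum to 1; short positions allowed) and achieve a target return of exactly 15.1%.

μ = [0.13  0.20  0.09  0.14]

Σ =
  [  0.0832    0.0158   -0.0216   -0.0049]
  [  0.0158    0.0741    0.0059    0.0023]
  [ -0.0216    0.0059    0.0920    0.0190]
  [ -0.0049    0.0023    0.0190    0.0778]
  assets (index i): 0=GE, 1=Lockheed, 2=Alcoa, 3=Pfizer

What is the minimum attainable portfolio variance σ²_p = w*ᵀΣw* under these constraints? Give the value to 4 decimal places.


x=Σ⁻¹μ = [1.4432  2.2744  0.8369  1.6188]
y=Σ⁻¹𝟙 = [13.8151  9.3174  11.3086  10.6864]
a=μᵀx=0.944453  b=𝟙ᵀx=6.173314  c=𝟙ᵀy=45.127489  D=ac−b²=4.510966
λ₁=(c·0.151−b)/D = (45.127489·0.151−6.173314)/4.510966 = 0.142084
λ₂=(a−b·0.151)/D = (0.944453−6.173314·0.151)/4.510966 = 0.002723
w* = 0.142084·x + 0.002723·y:
  w_0 = 0.142084·1.4432 + 0.002723·13.8151 = 0.2427  (GE)
  w_1 = 0.142084·2.2744 + 0.002723·9.3174 = 0.3485  (Lockheed)
  w_2 = 0.142084·0.8369 + 0.002723·11.3086 = 0.1497  (Alcoa)
  w_3 = 0.142084·1.6188 + 0.002723·10.6864 = 0.2591  (Pfizer)
Σw_i=1.0000  μᵀw=0.1510
σ²=wᵀΣw=λ₁·μ_p+λ₂ = 0.142084·0.151 + 0.002723 = 0.024177 ≈ 0.0242

0.0242


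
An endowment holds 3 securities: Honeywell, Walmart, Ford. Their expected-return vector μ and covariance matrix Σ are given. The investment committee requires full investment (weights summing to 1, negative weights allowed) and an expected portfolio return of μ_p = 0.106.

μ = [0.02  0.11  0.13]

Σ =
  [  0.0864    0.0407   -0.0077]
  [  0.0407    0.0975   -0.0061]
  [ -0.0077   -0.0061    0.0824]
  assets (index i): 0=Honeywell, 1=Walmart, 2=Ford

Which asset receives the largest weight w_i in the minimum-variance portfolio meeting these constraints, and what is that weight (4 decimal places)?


x=Σ⁻¹μ = [-0.2507  1.3363  1.6532]
y=Σ⁻¹𝟙 = [9.3988  7.1805  13.5458]
a=μᵀx=0.356888  b=𝟙ᵀx=2.738781  c=𝟙ᵀy=30.125068  D=ac−b²=3.250364
λ₁=(c·0.106−b)/D = (30.125068·0.106−2.738781)/3.250364 = 0.139823
λ₂=(a−b·0.106)/D = (0.356888−2.738781·0.106)/3.250364 = 0.020483
w* = 0.139823·x + 0.020483·y:
  w_0 = 0.139823·-0.2507 + 0.020483·9.3988 = 0.1575  (Honeywell)
  w_1 = 0.139823·1.3363 + 0.020483·7.1805 = 0.3339  (Walmart)
  w_2 = 0.139823·1.6532 + 0.020483·13.5458 = 0.5086  (Ford)
Σw_i=1.0000  μᵀw=0.1060
σ²=wᵀΣw=λ₁·μ_p+λ₂ = 0.139823·0.106 + 0.020483 = 0.035304 ≈ 0.0353

Ford (0.5086)


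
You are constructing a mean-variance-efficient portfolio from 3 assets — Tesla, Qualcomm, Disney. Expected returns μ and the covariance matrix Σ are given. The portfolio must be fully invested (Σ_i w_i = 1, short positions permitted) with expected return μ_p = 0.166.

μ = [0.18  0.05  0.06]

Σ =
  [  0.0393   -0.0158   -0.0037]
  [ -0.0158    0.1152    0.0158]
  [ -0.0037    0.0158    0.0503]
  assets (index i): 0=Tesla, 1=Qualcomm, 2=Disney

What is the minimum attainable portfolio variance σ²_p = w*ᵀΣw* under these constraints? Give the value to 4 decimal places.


0.0295

g=Σ⁻¹μ = [5.0844  0.9577  1.2660]
h=Σ⁻¹𝟙 = [31.4051  10.3920  18.9265]
a=μᵀg=1.039036  b=𝟙ᵀg=7.308120  c=𝟙ᵀh=60.723718  D=ac−b²=9.685515
λ₁=(c·0.166−b)/D = (60.723718·0.166−7.308120)/9.685515 = 0.286202
λ₂=(a−b·0.166)/D = (1.039036−7.308120·0.166)/9.685515 = -0.017977
w* = 0.286202·g + -0.017977·h:
  w_0 = 0.286202·5.0844 + -0.017977·31.4051 = 0.8906  (Tesla)
  w_1 = 0.286202·0.9577 + -0.017977·10.3920 = 0.0873  (Qualcomm)
  w_2 = 0.286202·1.2660 + -0.017977·18.9265 = 0.0221  (Disney)
Σw_i=1.0000  μᵀw=0.1660
σ²=wᵀΣw=λ₁·μ_p+λ₂ = 0.286202·0.166 + -0.017977 = 0.029533 ≈ 0.0295


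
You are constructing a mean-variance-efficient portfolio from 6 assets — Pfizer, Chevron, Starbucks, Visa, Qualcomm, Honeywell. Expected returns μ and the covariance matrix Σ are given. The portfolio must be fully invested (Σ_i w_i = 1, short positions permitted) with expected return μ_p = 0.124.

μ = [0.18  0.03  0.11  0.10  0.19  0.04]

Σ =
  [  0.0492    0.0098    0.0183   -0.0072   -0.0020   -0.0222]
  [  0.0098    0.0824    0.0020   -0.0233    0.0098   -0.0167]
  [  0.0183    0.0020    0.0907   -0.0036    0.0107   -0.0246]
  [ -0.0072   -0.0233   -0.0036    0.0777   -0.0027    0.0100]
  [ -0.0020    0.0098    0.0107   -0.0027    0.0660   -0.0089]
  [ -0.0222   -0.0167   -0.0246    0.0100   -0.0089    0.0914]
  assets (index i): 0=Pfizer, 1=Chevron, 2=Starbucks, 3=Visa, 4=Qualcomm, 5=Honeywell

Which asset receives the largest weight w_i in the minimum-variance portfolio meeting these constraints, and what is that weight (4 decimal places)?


Pfizer (0.2995)

u=Σ⁻¹μ = [4.6558  0.2735  0.4616  1.6931  3.2261  1.8716]
v=Σ⁻¹𝟙 = [26.7767  16.6707  10.3187  18.4410  15.6400  22.7732]
a=μᵀu=1.754141  b=𝟙ᵀu=12.181621  c=𝟙ᵀv=110.620315  D=ac−b²=45.651791
λ₁=(c·0.124−b)/D = (110.620315·0.124−12.181621)/45.651791 = 0.033631
λ₂=(a−b·0.124)/D = (1.754141−12.181621·0.124)/45.651791 = 0.005336
w* = 0.033631·u + 0.005336·v:
  w_0 = 0.033631·4.6558 + 0.005336·26.7767 = 0.2995  (Pfizer)
  w_1 = 0.033631·0.2735 + 0.005336·16.6707 = 0.0982  (Chevron)
  w_2 = 0.033631·0.4616 + 0.005336·10.3187 = 0.0706  (Starbucks)
  w_3 = 0.033631·1.6931 + 0.005336·18.4410 = 0.1553  (Visa)
  w_4 = 0.033631·3.2261 + 0.005336·15.6400 = 0.1920  (Qualcomm)
  w_5 = 0.033631·1.8716 + 0.005336·22.7732 = 0.1845  (Honeywell)
Σw_i=1.0000  μᵀw=0.1240
σ²=wᵀΣw=λ₁·μ_p+λ₂ = 0.033631·0.124 + 0.005336 = 0.009507 ≈ 0.0095


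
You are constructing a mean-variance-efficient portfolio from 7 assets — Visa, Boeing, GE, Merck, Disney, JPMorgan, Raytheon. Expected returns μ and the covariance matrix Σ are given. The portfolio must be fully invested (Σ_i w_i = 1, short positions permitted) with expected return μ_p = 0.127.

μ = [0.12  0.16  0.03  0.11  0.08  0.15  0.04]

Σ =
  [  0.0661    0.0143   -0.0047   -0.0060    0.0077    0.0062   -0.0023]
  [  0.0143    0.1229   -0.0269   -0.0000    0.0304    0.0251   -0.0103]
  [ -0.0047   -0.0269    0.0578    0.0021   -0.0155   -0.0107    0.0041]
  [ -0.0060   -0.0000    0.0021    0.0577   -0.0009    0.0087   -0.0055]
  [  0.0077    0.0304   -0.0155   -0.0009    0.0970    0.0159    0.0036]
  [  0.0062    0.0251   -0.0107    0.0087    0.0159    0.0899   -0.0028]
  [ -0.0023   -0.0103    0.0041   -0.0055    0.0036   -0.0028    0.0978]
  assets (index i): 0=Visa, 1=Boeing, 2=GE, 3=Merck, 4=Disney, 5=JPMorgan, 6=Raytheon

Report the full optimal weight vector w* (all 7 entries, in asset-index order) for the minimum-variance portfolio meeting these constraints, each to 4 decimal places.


0.2663  0.1891  0.0391  0.2856  -0.0212  0.2205  0.0206

x=Σ⁻¹μ = [1.7146  1.1312  1.3820  1.9246  0.3574  1.1694  0.6391]
y=Σ⁻¹𝟙 = [15.2520  9.0891  25.0555  18.0869  8.7572  7.5720  11.4021]
a=μᵀx=0.869465  b=𝟙ᵀx=8.318179  c=𝟙ᵀy=95.214753  D=ac−b²=13.593776
λ₁=(c·0.127−b)/D = (95.214753·0.127−8.318179)/13.593776 = 0.277634
λ₂=(a−b·0.127)/D = (0.869465−8.318179·0.127)/13.593776 = -0.013752
w* = 0.277634·x + -0.013752·y:
  w_0 = 0.277634·1.7146 + -0.013752·15.2520 = 0.2663  (Visa)
  w_1 = 0.277634·1.1312 + -0.013752·9.0891 = 0.1891  (Boeing)
  w_2 = 0.277634·1.3820 + -0.013752·25.0555 = 0.0391  (GE)
  w_3 = 0.277634·1.9246 + -0.013752·18.0869 = 0.2856  (Merck)
  w_4 = 0.277634·0.3574 + -0.013752·8.7572 = -0.0212  (Disney)
  w_5 = 0.277634·1.1694 + -0.013752·7.5720 = 0.2205  (JPMorgan)
  w_6 = 0.277634·0.6391 + -0.013752·11.4021 = 0.0206  (Raytheon)
Σw_i=1.0000  μᵀw=0.1270
σ²=wᵀΣw=λ₁·μ_p+λ₂ = 0.277634·0.127 + -0.013752 = 0.021507 ≈ 0.0215


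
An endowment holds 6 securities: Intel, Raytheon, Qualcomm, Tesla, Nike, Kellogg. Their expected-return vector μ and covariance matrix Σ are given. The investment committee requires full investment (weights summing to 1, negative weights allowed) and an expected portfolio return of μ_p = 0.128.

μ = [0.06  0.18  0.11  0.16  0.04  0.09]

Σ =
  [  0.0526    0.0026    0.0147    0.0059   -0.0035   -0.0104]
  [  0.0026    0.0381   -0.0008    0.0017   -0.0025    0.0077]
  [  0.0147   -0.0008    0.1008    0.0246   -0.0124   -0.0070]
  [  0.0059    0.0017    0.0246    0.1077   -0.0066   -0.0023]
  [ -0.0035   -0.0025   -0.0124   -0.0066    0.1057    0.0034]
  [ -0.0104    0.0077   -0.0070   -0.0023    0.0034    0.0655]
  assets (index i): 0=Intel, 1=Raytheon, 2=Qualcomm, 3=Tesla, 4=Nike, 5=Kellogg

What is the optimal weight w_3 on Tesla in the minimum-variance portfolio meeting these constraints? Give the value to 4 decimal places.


0.1173

u=Σ⁻¹μ = [0.7969  4.4580  0.8638  1.2374  0.6542  1.0783]
v=Σ⁻¹𝟙 = [18.7907  22.3091  8.1629  7.0882  11.4912  16.1529]
a=μᵀu=1.266462  b=𝟙ᵀu=9.088508  c=𝟙ᵀv=83.994951  D=ac−b²=23.775403
λ₁=(c·0.128−b)/D = (83.994951·0.128−9.088508)/23.775403 = 0.069940
λ₂=(a−b·0.128)/D = (1.266462−9.088508·0.128)/23.775403 = 0.004338
w* = 0.069940·u + 0.004338·v:
  w_0 = 0.069940·0.7969 + 0.004338·18.7907 = 0.1372  (Intel)
  w_1 = 0.069940·4.4580 + 0.004338·22.3091 = 0.4086  (Raytheon)
  w_2 = 0.069940·0.8638 + 0.004338·8.1629 = 0.0958  (Qualcomm)
  w_3 = 0.069940·1.2374 + 0.004338·7.0882 = 0.1173  (Tesla)
  w_4 = 0.069940·0.6542 + 0.004338·11.4912 = 0.0956  (Nike)
  w_5 = 0.069940·1.0783 + 0.004338·16.1529 = 0.1455  (Kellogg)
Σw_i=1.0000  μᵀw=0.1280
σ²=wᵀΣw=λ₁·μ_p+λ₂ = 0.069940·0.128 + 0.004338 = 0.013290 ≈ 0.0133


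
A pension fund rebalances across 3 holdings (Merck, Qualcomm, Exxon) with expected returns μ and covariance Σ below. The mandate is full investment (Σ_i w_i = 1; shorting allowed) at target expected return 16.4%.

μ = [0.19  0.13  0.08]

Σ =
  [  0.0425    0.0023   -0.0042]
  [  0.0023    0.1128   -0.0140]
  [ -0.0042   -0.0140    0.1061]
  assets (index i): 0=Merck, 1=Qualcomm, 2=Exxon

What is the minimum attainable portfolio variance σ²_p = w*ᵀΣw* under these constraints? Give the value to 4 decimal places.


0.0245

u=Σ⁻¹μ = [4.5136  1.1958  1.0905]
v=Σ⁻¹𝟙 = [24.1518  9.8221  11.6772]
a=μᵀu=1.100281  b=𝟙ᵀu=6.799894  c=𝟙ᵀv=45.651088  D=ac−b²=3.990480
λ₁=(c·0.164−b)/D = (45.651088·0.164−6.799894)/3.990480 = 0.172131
λ₂=(a−b·0.164)/D = (1.100281−6.799894·0.164)/3.990480 = -0.003734
w* = 0.172131·u + -0.003734·v:
  w_0 = 0.172131·4.5136 + -0.003734·24.1518 = 0.6867  (Merck)
  w_1 = 0.172131·1.1958 + -0.003734·9.8221 = 0.1692  (Qualcomm)
  w_2 = 0.172131·1.0905 + -0.003734·11.6772 = 0.1441  (Exxon)
Σw_i=1.0000  μᵀw=0.1640
σ²=wᵀΣw=λ₁·μ_p+λ₂ = 0.172131·0.164 + -0.003734 = 0.024495 ≈ 0.0245


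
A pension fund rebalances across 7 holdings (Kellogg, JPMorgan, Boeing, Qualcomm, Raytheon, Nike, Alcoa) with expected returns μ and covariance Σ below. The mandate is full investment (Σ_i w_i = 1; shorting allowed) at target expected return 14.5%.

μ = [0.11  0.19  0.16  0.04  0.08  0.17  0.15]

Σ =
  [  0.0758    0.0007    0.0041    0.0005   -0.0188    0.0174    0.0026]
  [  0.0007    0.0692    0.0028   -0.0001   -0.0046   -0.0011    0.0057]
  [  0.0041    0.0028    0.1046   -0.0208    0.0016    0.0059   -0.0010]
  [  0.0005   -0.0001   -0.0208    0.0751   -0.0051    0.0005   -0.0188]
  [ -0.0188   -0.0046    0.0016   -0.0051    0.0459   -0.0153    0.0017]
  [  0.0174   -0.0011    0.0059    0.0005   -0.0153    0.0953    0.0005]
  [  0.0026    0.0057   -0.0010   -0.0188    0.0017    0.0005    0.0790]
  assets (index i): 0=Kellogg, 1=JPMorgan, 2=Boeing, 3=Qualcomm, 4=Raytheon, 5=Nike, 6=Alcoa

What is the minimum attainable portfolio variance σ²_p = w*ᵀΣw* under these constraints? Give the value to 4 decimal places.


0.0120

u=Σ⁻¹μ = [1.6599  2.7616  1.5814  1.6768  3.4049  1.9422  1.9783]
v=Σ⁻¹𝟙 = [17.8956  15.1344  11.8944  22.8225  36.2676  12.2846  15.7008]
a=μᵀu=1.926685  b=𝟙ᵀu=15.004954  c=𝟙ᵀv=131.999767  D=ac−b²=29.173356
λ₁=(c·0.145−b)/D = (131.999767·0.145−15.004954)/29.173356 = 0.141739
λ₂=(a−b·0.145)/D = (1.926685−15.004954·0.145)/29.173356 = -0.008536
w* = 0.141739·u + -0.008536·v:
  w_0 = 0.141739·1.6599 + -0.008536·17.8956 = 0.0825  (Kellogg)
  w_1 = 0.141739·2.7616 + -0.008536·15.1344 = 0.2622  (JPMorgan)
  w_2 = 0.141739·1.5814 + -0.008536·11.8944 = 0.1226  (Boeing)
  w_3 = 0.141739·1.6768 + -0.008536·22.8225 = 0.0428  (Qualcomm)
  w_4 = 0.141739·3.4049 + -0.008536·36.2676 = 0.1730  (Raytheon)
  w_5 = 0.141739·1.9422 + -0.008536·12.2846 = 0.1704  (Nike)
  w_6 = 0.141739·1.9783 + -0.008536·15.7008 = 0.1464  (Alcoa)
Σw_i=1.0000  μᵀw=0.1450
σ²=wᵀΣw=λ₁·μ_p+λ₂ = 0.141739·0.145 + -0.008536 = 0.012016 ≈ 0.0120


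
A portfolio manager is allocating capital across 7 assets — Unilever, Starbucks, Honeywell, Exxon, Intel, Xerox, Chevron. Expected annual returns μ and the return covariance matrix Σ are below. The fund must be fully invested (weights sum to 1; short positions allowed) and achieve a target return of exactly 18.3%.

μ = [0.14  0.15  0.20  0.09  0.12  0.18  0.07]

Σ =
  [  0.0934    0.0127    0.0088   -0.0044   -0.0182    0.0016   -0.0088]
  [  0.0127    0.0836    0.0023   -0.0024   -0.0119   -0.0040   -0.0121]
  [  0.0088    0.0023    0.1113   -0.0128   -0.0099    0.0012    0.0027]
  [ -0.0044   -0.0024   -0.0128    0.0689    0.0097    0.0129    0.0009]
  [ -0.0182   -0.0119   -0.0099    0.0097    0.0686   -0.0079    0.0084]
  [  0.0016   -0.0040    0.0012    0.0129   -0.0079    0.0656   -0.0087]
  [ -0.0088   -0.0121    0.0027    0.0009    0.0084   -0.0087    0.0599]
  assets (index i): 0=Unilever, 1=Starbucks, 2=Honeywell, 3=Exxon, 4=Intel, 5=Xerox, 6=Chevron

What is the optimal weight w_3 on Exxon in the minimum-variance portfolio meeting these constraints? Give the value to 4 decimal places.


-0.1106

u=Σ⁻¹μ = [1.7292  2.3433  1.8837  0.8044  2.9190  3.2504  1.8618]
v=Σ⁻¹𝟙 = [13.6971  16.8464  9.9387  11.1146  20.5554  18.8770  21.3540]
a=μᵀu=2.108415  b=𝟙ᵀu=14.791901  c=𝟙ᵀv=112.383219  D=ac−b²=18.150115
λ₁=(c·0.183−b)/D = (112.383219·0.183−14.791901)/18.150115 = 0.318137
λ₂=(a−b·0.183)/D = (2.108415−14.791901·0.183)/18.150115 = -0.032975
w* = 0.318137·u + -0.032975·v:
  w_0 = 0.318137·1.7292 + -0.032975·13.6971 = 0.0985  (Unilever)
  w_1 = 0.318137·2.3433 + -0.032975·16.8464 = 0.1900  (Starbucks)
  w_2 = 0.318137·1.8837 + -0.032975·9.9387 = 0.2716  (Honeywell)
  w_3 = 0.318137·0.8044 + -0.032975·11.1146 = -0.1106  (Exxon)
  w_4 = 0.318137·2.9190 + -0.032975·20.5554 = 0.2508  (Intel)
  w_5 = 0.318137·3.2504 + -0.032975·18.8770 = 0.4116  (Xerox)
  w_6 = 0.318137·1.8618 + -0.032975·21.3540 = -0.1119  (Chevron)
Σw_i=1.0000  μᵀw=0.1830
σ²=wᵀΣw=λ₁·μ_p+λ₂ = 0.318137·0.183 + -0.032975 = 0.025244 ≈ 0.0252


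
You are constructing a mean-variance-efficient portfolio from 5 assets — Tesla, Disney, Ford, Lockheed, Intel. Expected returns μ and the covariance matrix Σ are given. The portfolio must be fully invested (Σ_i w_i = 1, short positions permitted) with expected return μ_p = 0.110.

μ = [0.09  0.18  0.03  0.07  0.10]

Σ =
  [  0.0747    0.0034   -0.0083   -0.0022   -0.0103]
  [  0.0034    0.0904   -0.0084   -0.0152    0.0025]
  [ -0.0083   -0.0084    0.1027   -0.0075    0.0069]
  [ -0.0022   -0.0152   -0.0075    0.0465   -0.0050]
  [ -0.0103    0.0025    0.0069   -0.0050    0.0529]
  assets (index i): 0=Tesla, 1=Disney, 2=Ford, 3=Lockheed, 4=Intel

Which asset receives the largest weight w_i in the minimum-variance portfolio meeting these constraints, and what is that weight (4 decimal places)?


g=Σ⁻¹μ = [1.5596  2.3869  0.6599  2.7079  2.2511]
h=Σ⁻¹𝟙 = [18.2493  16.4247  13.3741  32.3675  22.9955]
a=μᵀg=1.004461  b=𝟙ᵀg=9.565379  c=𝟙ᵀh=103.411103  D=ac−b²=12.375997
λ₁=(c·0.110−b)/D = (103.411103·0.110−9.565379)/12.375997 = 0.146238
λ₂=(a−b·0.110)/D = (1.004461−9.565379·0.110)/12.375997 = -0.003857
w* = 0.146238·g + -0.003857·h:
  w_0 = 0.146238·1.5596 + -0.003857·18.2493 = 0.1577  (Tesla)
  w_1 = 0.146238·2.3869 + -0.003857·16.4247 = 0.2857  (Disney)
  w_2 = 0.146238·0.6599 + -0.003857·13.3741 = 0.0449  (Ford)
  w_3 = 0.146238·2.7079 + -0.003857·32.3675 = 0.2712  (Lockheed)
  w_4 = 0.146238·2.2511 + -0.003857·22.9955 = 0.2405  (Intel)
Σw_i=1.0000  μᵀw=0.1100
σ²=wᵀΣw=λ₁·μ_p+λ₂ = 0.146238·0.110 + -0.003857 = 0.012230 ≈ 0.0122

Disney (0.2857)


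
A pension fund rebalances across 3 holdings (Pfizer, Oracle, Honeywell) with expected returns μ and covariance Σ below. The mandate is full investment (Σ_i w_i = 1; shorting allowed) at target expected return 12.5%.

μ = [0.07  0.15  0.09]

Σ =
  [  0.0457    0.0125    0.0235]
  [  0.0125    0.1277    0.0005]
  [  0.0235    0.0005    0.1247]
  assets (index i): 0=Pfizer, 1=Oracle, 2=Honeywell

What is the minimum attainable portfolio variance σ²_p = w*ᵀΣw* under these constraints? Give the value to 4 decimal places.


0.0620

x=Σ⁻¹μ = [0.9610  1.0785  0.5363]
y=Σ⁻¹𝟙 = [17.8402  6.0664  4.6329]
a=μᵀx=0.277305  b=𝟙ᵀx=2.575736  c=𝟙ᵀy=28.539503  D=ac−b²=1.279727
λ₁=(c·0.125−b)/D = (28.539503·0.125−2.575736)/1.279727 = 0.774932
λ₂=(a−b·0.125)/D = (0.277305−2.575736·0.125)/1.279727 = -0.034900
w* = 0.774932·x + -0.034900·y:
  w_0 = 0.774932·0.9610 + -0.034900·17.8402 = 0.1221  (Pfizer)
  w_1 = 0.774932·1.0785 + -0.034900·6.0664 = 0.6240  (Oracle)
  w_2 = 0.774932·0.5363 + -0.034900·4.6329 = 0.2539  (Honeywell)
Σw_i=1.0000  μᵀw=0.1250
σ²=wᵀΣw=λ₁·μ_p+λ₂ = 0.774932·0.125 + -0.034900 = 0.061967 ≈ 0.0620


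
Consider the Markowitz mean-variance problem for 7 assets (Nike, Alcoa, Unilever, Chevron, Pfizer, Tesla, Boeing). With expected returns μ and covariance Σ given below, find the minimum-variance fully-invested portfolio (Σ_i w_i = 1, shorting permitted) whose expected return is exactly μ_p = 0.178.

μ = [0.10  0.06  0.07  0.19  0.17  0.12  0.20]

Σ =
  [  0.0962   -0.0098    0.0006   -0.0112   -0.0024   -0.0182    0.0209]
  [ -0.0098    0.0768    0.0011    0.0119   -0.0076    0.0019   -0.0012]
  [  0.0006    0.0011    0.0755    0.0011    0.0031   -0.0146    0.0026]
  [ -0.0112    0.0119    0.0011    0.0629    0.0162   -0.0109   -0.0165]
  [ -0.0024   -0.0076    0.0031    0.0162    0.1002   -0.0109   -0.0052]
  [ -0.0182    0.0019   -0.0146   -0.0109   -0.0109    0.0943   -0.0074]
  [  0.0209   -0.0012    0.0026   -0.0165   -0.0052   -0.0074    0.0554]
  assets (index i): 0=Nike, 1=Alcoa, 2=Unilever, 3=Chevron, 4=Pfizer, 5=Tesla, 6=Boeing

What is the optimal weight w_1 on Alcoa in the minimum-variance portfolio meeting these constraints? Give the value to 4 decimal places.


-0.0295

u=Σ⁻¹μ = [1.0617  0.3641  1.1415  4.5152  1.5430  2.7410  5.0196]
v=Σ⁻¹𝟙 = [13.3718  11.8631  15.4676  22.7541  10.5265  21.0011  23.1072]
a=μᵀu=2.660962  b=𝟙ᵀu=16.386041  c=𝟙ᵀv=118.091318  D=ac−b²=45.734130
λ₁=(c·0.178−b)/D = (118.091318·0.178−16.386041)/45.734130 = 0.101329
λ₂=(a−b·0.178)/D = (2.660962−16.386041·0.178)/45.734130 = -0.005592
w* = 0.101329·u + -0.005592·v:
  w_0 = 0.101329·1.0617 + -0.005592·13.3718 = 0.0328  (Nike)
  w_1 = 0.101329·0.3641 + -0.005592·11.8631 = -0.0295  (Alcoa)
  w_2 = 0.101329·1.1415 + -0.005592·15.4676 = 0.0292  (Unilever)
  w_3 = 0.101329·4.5152 + -0.005592·22.7541 = 0.3303  (Chevron)
  w_4 = 0.101329·1.5430 + -0.005592·10.5265 = 0.0975  (Pfizer)
  w_5 = 0.101329·2.7410 + -0.005592·21.0011 = 0.1603  (Tesla)
  w_6 = 0.101329·5.0196 + -0.005592·23.1072 = 0.3794  (Boeing)
Σw_i=1.0000  μᵀw=0.1780
σ²=wᵀΣw=λ₁·μ_p+λ₂ = 0.101329·0.178 + -0.005592 = 0.012444 ≈ 0.0124


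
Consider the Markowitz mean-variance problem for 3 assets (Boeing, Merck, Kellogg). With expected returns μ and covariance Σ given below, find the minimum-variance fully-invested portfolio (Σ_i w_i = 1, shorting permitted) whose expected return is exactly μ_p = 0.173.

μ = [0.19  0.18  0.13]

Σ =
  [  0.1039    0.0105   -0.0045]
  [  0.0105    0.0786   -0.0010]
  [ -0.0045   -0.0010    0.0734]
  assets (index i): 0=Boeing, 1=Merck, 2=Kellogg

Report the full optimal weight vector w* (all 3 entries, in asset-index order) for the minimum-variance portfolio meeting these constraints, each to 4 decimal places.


g=Σ⁻¹μ = [1.7002  2.0872  1.9038]
h=Σ⁻¹𝟙 = [9.0639  11.6943  14.3390]
a=μᵀg=0.946223  b=𝟙ᵀg=5.691169  c=𝟙ᵀh=35.097108  D=ac−b²=0.820290
λ₁=(c·0.173−b)/D = (35.097108·0.173−5.691169)/0.820290 = 0.464020
λ₂=(a−b·0.173)/D = (0.946223−5.691169·0.173)/0.820290 = -0.046751
w* = 0.464020·g + -0.046751·h:
  w_0 = 0.464020·1.7002 + -0.046751·9.0639 = 0.3652  (Boeing)
  w_1 = 0.464020·2.0872 + -0.046751·11.6943 = 0.4218  (Merck)
  w_2 = 0.464020·1.9038 + -0.046751·14.3390 = 0.2130  (Kellogg)
Σw_i=1.0000  μᵀw=0.1730
σ²=wᵀΣw=λ₁·μ_p+λ₂ = 0.464020·0.173 + -0.046751 = 0.033525 ≈ 0.0335

0.3652  0.4218  0.2130


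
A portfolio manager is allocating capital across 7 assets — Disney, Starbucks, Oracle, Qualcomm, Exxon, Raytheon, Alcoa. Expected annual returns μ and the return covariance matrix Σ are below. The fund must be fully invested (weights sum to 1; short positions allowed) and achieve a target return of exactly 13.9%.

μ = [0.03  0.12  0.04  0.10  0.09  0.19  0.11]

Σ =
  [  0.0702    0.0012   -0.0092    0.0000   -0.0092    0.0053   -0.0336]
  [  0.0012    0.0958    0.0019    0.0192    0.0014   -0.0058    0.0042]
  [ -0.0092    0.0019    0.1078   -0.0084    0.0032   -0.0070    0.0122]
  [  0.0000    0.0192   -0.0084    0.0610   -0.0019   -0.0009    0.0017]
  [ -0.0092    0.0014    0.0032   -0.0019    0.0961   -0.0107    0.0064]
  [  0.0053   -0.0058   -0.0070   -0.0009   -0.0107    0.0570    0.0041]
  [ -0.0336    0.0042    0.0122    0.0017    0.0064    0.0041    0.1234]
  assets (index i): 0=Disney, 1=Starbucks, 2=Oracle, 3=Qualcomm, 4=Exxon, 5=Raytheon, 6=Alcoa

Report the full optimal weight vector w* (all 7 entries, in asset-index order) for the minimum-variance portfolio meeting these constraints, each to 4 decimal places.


0.0198  0.1317  0.0419  0.1431  0.1399  0.4554  0.0683

x=Σ⁻¹μ = [0.7698  1.1070  0.6396  1.4535  1.3582  3.6742  0.7876]
y=Σ⁻¹𝟙 = [21.1773  7.2197  11.8673  16.1729  13.7363  19.8197  10.8573]
a=μᵀx=1.233846  b=𝟙ᵀx=9.789978  c=𝟙ᵀy=100.850488  D=ac−b²=28.590360
λ₁=(c·0.139−b)/D = (100.850488·0.139−9.789978)/28.590360 = 0.147890
λ₂=(a−b·0.139)/D = (1.233846−9.789978·0.139)/28.590360 = -0.004441
w* = 0.147890·x + -0.004441·y:
  w_0 = 0.147890·0.7698 + -0.004441·21.1773 = 0.0198  (Disney)
  w_1 = 0.147890·1.1070 + -0.004441·7.2197 = 0.1317  (Starbucks)
  w_2 = 0.147890·0.6396 + -0.004441·11.8673 = 0.0419  (Oracle)
  w_3 = 0.147890·1.4535 + -0.004441·16.1729 = 0.1431  (Qualcomm)
  w_4 = 0.147890·1.3582 + -0.004441·13.7363 = 0.1399  (Exxon)
  w_5 = 0.147890·3.6742 + -0.004441·19.8197 = 0.4554  (Raytheon)
  w_6 = 0.147890·0.7876 + -0.004441·10.8573 = 0.0683  (Alcoa)
Σw_i=1.0000  μᵀw=0.1390
σ²=wᵀΣw=λ₁·μ_p+λ₂ = 0.147890·0.139 + -0.004441 = 0.016116 ≈ 0.0161


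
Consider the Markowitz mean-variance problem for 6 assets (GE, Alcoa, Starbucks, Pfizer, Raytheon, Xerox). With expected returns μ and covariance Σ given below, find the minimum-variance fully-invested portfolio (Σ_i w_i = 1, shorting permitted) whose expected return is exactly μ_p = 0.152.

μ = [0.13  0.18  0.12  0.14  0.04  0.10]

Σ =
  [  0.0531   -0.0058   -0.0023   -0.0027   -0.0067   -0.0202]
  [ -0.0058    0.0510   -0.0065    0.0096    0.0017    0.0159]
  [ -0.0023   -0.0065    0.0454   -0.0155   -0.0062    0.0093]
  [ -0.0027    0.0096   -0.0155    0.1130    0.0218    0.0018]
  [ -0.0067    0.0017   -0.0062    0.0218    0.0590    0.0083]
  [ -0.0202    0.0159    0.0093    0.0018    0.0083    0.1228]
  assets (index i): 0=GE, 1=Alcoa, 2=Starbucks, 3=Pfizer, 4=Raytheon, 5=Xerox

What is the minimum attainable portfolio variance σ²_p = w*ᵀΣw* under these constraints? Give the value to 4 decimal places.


u=Σ⁻¹μ = [3.4053  3.9725  3.8517  1.3517  0.7858  0.4955]
v=Σ⁻¹𝟙 = [27.7285  22.6477  30.7650  8.0764  18.8430  6.0502]
a=μᵀu=1.890163  b=𝟙ᵀu=13.862539  c=𝟙ᵀv=114.110935  D=ac−b²=23.518274
λ₁=(c·0.152−b)/D = (114.110935·0.152−13.862539)/23.518274 = 0.148069
λ₂=(a−b·0.152)/D = (1.890163−13.862539·0.152)/23.518274 = -0.009224
w* = 0.148069·u + -0.009224·v:
  w_0 = 0.148069·3.4053 + -0.009224·27.7285 = 0.2484  (GE)
  w_1 = 0.148069·3.9725 + -0.009224·22.6477 = 0.3793  (Alcoa)
  w_2 = 0.148069·3.8517 + -0.009224·30.7650 = 0.2865  (Starbucks)
  w_3 = 0.148069·1.3517 + -0.009224·8.0764 = 0.1256  (Pfizer)
  w_4 = 0.148069·0.7858 + -0.009224·18.8430 = -0.0575  (Raytheon)
  w_5 = 0.148069·0.4955 + -0.009224·6.0502 = 0.0176  (Xerox)
Σw_i=1.0000  μᵀw=0.1520
σ²=wᵀΣw=λ₁·μ_p+λ₂ = 0.148069·0.152 + -0.009224 = 0.013282 ≈ 0.0133

0.0133


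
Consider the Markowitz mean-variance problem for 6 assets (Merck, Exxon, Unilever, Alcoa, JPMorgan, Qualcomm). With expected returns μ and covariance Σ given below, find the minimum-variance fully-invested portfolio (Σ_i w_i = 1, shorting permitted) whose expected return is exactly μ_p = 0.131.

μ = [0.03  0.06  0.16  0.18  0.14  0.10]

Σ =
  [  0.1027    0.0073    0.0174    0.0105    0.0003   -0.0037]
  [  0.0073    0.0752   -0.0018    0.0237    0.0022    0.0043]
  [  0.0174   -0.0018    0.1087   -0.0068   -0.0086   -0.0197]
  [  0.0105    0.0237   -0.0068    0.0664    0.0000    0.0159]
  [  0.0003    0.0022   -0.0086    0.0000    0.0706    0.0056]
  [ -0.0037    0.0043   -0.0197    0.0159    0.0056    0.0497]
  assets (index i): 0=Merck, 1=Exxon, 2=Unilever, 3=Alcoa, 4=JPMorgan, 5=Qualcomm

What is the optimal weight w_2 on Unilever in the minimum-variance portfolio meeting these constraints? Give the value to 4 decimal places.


0.2198

x=Σ⁻¹μ = [-0.2734  -0.1020  2.1679  2.5824  2.1090  1.7961]
y=Σ⁻¹𝟙 = [6.7880  9.1324  13.6852  6.9880  13.8151  21.4682]
a=μᵀx=1.272243  b=𝟙ᵀx=8.279982  c=𝟙ᵀy=71.876860  D=ac−b²=22.886724
λ₁=(c·0.131−b)/D = (71.876860·0.131−8.279982)/22.886724 = 0.049631
λ₂=(a−b·0.131)/D = (1.272243−8.279982·0.131)/22.886724 = 0.008195
w* = 0.049631·x + 0.008195·y:
  w_0 = 0.049631·-0.2734 + 0.008195·6.7880 = 0.0421  (Merck)
  w_1 = 0.049631·-0.1020 + 0.008195·9.1324 = 0.0698  (Exxon)
  w_2 = 0.049631·2.1679 + 0.008195·13.6852 = 0.2198  (Unilever)
  w_3 = 0.049631·2.5824 + 0.008195·6.9880 = 0.1854  (Alcoa)
  w_4 = 0.049631·2.1090 + 0.008195·13.8151 = 0.2179  (JPMorgan)
  w_5 = 0.049631·1.7961 + 0.008195·21.4682 = 0.2651  (Qualcomm)
Σw_i=1.0000  μᵀw=0.1310
σ²=wᵀΣw=λ₁·μ_p+λ₂ = 0.049631·0.131 + 0.008195 = 0.014697 ≈ 0.0147


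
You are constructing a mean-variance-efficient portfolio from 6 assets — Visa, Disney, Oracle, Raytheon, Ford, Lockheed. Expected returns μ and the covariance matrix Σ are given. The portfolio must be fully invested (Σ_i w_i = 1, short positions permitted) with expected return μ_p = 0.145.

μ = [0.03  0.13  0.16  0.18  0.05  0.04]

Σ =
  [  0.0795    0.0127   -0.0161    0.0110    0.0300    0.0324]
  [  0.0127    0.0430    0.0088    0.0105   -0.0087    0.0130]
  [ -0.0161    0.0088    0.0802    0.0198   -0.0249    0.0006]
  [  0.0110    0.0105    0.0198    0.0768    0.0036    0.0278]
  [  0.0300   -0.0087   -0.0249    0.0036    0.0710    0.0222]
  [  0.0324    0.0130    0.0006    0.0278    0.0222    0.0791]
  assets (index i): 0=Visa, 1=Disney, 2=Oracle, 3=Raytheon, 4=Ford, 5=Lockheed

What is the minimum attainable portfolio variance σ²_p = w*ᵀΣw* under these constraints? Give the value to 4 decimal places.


0.0197

u=Σ⁻¹μ = [-0.3476  3.0751  1.8063  1.8062  2.1134  -1.0989]
v=Σ⁻¹𝟙 = [4.0236  21.8505  16.1817  4.3225  20.5168  0.0029]
a=μᵀu=1.065158  b=𝟙ᵀu=7.354363  c=𝟙ᵀv=66.898087  D=ac−b²=17.170372
λ₁=(c·0.145−b)/D = (66.898087·0.145−7.354363)/17.170372 = 0.136623
λ₂=(a−b·0.145)/D = (1.065158−7.354363·0.145)/17.170372 = -0.000071
w* = 0.136623·u + -0.000071·v:
  w_0 = 0.136623·-0.3476 + -0.000071·4.0236 = -0.0478  (Visa)
  w_1 = 0.136623·3.0751 + -0.000071·21.8505 = 0.4186  (Disney)
  w_2 = 0.136623·1.8063 + -0.000071·16.1817 = 0.2456  (Oracle)
  w_3 = 0.136623·1.8062 + -0.000071·4.3225 = 0.2465  (Raytheon)
  w_4 = 0.136623·2.1134 + -0.000071·20.5168 = 0.2873  (Ford)
  w_5 = 0.136623·-1.0989 + -0.000071·0.0029 = -0.1501  (Lockheed)
Σw_i=1.0000  μᵀw=0.1450
σ²=wᵀΣw=λ₁·μ_p+λ₂ = 0.136623·0.145 + -0.000071 = 0.019739 ≈ 0.0197
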